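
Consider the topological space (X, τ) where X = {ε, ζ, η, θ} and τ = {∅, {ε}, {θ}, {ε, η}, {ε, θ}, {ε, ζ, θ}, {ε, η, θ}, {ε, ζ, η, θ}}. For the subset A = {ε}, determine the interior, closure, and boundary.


int(A) = {ε}, cl(A) = {ε, ζ, η}, ∂A = {ζ, η}.

Closed sets in (X, τ) are complements of opens:
  closed(X, τ) = {∅, {ζ}, {η}, {ζ, η}, {ζ, θ}, {ε, ζ, η}, {ζ, η, θ}, {ε, ζ, η, θ}}.
int(A) = ⋃ {U ∈ τ : U ⊆ A}. Opens contained in A: ∅, {ε}.
Taking the union of these: int(A) = {ε}.
cl(A) = ⋂ {C closed : A ⊆ C}. Closed sets containing A: {ε, ζ, η}, {ε, ζ, η, θ}.
Intersecting these: cl(A) = {ε, ζ, η}.
∂A = cl(A) ∖ int(A) = {ε, ζ, η} ∖ {ε} = {ζ, η}.


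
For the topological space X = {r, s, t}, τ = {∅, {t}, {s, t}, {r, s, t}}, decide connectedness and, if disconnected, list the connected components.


(X, τ) is connected.

Find clopen sets (U ∈ τ with X ∖ U ∈ τ):
  U = ∅, X ∖ U = {r, s, t} — both open, so U is clopen.
  U = {r, s, t}, X ∖ U = ∅ — both open, so U is clopen.
Only trivial clopens (∅ and X) exist, so (X, τ) is connected.
Compute connected components by grouping points that agree on all clopens:
  component: {r, s, t}


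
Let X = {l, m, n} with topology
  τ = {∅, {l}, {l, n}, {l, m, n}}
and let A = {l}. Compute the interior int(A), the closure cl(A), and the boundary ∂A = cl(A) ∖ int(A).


int(A) = {l}, cl(A) = {l, m, n}, ∂A = {m, n}.

Closed sets in (X, τ) are complements of opens:
  closed(X, τ) = {∅, {m}, {m, n}, {l, m, n}}.
int(A) = ⋃ {U ∈ τ : U ⊆ A}. Opens contained in A: ∅, {l}.
Taking the union of these: int(A) = {l}.
cl(A) = ⋂ {C closed : A ⊆ C}. Closed sets containing A: {l, m, n}.
Intersecting these: cl(A) = {l, m, n}.
∂A = cl(A) ∖ int(A) = {l, m, n} ∖ {l} = {m, n}.


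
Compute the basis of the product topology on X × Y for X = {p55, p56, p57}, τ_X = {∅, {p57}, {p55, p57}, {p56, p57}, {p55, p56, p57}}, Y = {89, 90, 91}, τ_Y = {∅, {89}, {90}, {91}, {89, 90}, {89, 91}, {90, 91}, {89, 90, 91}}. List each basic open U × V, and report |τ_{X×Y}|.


Basis B = {∅ × ∅, {p57} × {89}, {p57} × {90}, {p57} × {91}, {p55, p57} × {89}, {p55, p57} × {90}, {p55, p57} × {91}, {p56, p57} × {89}, {p56, p57} × {90}, {p56, p57} × {91}, {p57} × {89, 90}, {p57} × {89, 91}, {p57} × {90, 91}, {p55, p56, p57} × {89}, {p55, p56, p57} × {90}, {p55, p56, p57} × {91}, {p57} × {89, 90, 91}, {p55, p57} × {89, 90}, {p55, p57} × {89, 91}, {p55, p57} × {90, 91}, {p56, p57} × {89, 90}, {p56, p57} × {89, 91}, {p56, p57} × {90, 91}, {p55, p57} × {89, 90, 91}, {p55, p56, p57} × {89, 90}, {p55, p56, p57} × {89, 91}, {p55, p56, p57} × {90, 91}, {p56, p57} × {89, 90, 91}, {p55, p56, p57} × {89, 90, 91}}; |τ_{X×Y}| = 125.

Enumerate products U × V with U ∈ τ_X, V ∈ τ_Y (deduplicated):
  ∅ × ∅ = {} (∅)
  {p57} × {89} = {(p57,89)}
  {p57} × {90} = {(p57,90)}
  {p57} × {91} = {(p57,91)}
  {p55, p57} × {89} = {(p55,89), (p57,89)}
  {p55, p57} × {90} = {(p55,90), (p57,90)}
  {p55, p57} × {91} = {(p55,91), (p57,91)}
  {p56, p57} × {89} = {(p56,89), (p57,89)}
  {p56, p57} × {90} = {(p56,90), (p57,90)}
  {p56, p57} × {91} = {(p56,91), (p57,91)}
  {p57} × {89, 90} = {(p57,89), (p57,90)}
  {p57} × {89, 91} = {(p57,89), (p57,91)}
  {p57} × {90, 91} = {(p57,90), (p57,91)}
  {p55, p56, p57} × {89} = {(p55,89), (p56,89), (p57,89)}
  {p55, p56, p57} × {90} = {(p55,90), (p56,90), (p57,90)}
  {p55, p56, p57} × {91} = {(p55,91), (p56,91), (p57,91)}
  {p57} × {89, 90, 91} = {(p57,89), (p57,90), (p57,91)}
  {p55, p57} × {89, 90} = {(p55,89), (p55,90), (p57,89), (p57,90)}
  {p55, p57} × {89, 91} = {(p55,89), (p55,91), (p57,89), (p57,91)}
  {p55, p57} × {90, 91} = {(p55,90), (p55,91), (p57,90), (p57,91)}
  {p56, p57} × {89, 90} = {(p56,89), (p56,90), (p57,89), (p57,90)}
  {p56, p57} × {89, 91} = {(p56,89), (p56,91), (p57,89), (p57,91)}
  {p56, p57} × {90, 91} = {(p56,90), (p56,91), (p57,90), (p57,91)}
  {p55, p57} × {89, 90, 91} = {(p55,89), (p55,90), (p55,91), (p57,89), (p57,90), (p57,91)}
  {p55, p56, p57} × {89, 90} = {(p55,89), (p55,90), (p56,89), (p56,90), (p57,89), (p57,90)}
  {p55, p56, p57} × {89, 91} = {(p55,89), (p55,91), (p56,89), (p56,91), (p57,89), (p57,91)}
  {p55, p56, p57} × {90, 91} = {(p55,90), (p55,91), (p56,90), (p56,91), (p57,90), (p57,91)}
  {p56, p57} × {89, 90, 91} = {(p56,89), (p56,90), (p56,91), (p57,89), (p57,90), (p57,91)}
  {p55, p56, p57} × {89, 90, 91} = {(p55,89), (p55,90), (p55,91), (p56,89), (p56,90), (p56,91), (p57,89), (p57,90), (p57,91)}
These 29 distinct sets form the basis B.
Close under arbitrary unions to get τ_{X×Y}; counting gives |τ_{X×Y}| = 125.


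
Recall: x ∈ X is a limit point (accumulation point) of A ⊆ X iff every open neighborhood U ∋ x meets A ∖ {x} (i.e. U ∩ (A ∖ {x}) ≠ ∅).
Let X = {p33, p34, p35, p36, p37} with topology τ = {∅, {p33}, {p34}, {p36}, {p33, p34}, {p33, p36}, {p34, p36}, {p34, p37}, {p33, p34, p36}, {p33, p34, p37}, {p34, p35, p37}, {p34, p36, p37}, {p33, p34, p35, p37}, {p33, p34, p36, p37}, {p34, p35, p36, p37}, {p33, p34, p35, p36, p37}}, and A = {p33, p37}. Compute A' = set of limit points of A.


A' = {p35}

For each x ∈ X, list the open sets U ∈ τ with x ∈ U, then check whether U ∩ (A ∖ {x}) ≠ ∅ for every such U.
  x = p33: open {p33} ∋ x has {p33} ∩ (A ∖ {p33}) = ∅, so x is NOT a limit point.
  x = p34: open {p34} ∋ x has {p34} ∩ (A ∖ {p34}) = ∅, so x is NOT a limit point.
  x = p35: opens ∋ x are {p34, p35, p37}, {p33, p34, p35, p37}, {p34, p35, p36, p37}, {p33, p34, p35, p36, p37}; each meets A ∖ {p35}, so x IS a limit point.
  x = p36: open {p36} ∋ x has {p36} ∩ (A ∖ {p36}) = ∅, so x is NOT a limit point.
  x = p37: open {p34, p37} ∋ x has {p34, p37} ∩ (A ∖ {p37}) = ∅, so x is NOT a limit point.
Collecting: A' = {p35}.


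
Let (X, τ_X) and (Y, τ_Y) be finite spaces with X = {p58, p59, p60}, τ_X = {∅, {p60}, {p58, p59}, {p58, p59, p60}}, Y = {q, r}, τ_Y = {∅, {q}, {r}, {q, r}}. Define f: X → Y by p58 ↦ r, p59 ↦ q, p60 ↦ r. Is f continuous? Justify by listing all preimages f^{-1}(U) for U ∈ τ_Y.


f is NOT continuous.

Compute f^{-1}(U) for each U ∈ τ_Y:
  U = ∅: f^{-1}(U) = ∅ ∈ τ_X ✓.
  U = {q}: f^{-1}(U) = {p59} ∉ τ_X ✗.
  U = {r}: f^{-1}(U) = {p58, p60} ∉ τ_X ✗.
  U = {q, r}: f^{-1}(U) = {p58, p59, p60} ∈ τ_X ✓.
Found U = {q} with f^{-1}(U) = {p59} not in τ_X. Therefore f is NOT continuous.


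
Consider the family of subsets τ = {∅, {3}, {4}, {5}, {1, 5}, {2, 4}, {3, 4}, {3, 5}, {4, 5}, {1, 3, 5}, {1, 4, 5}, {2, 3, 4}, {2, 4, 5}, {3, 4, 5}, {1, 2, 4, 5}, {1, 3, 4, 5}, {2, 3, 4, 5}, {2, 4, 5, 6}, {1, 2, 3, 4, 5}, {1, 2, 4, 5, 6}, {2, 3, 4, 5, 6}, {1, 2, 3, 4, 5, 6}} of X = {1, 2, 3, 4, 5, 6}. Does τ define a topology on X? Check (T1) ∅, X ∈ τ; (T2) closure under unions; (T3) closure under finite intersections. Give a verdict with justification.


τ IS a topology on X.

Axiom (T1): ∅ ∈ τ? Yes; X ∈ τ? Yes.
Axiom (T2/T3): check pairwise unions and intersections of members of τ.
All pairwise intersections and unions checked — each lies in τ. Therefore τ satisfies (T1), (T2), (T3): it IS a topology on X.


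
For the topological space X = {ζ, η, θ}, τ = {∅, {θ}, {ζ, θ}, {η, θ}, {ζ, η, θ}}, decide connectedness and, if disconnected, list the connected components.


(X, τ) is connected.

Find clopen sets (U ∈ τ with X ∖ U ∈ τ):
  U = ∅, X ∖ U = {ζ, η, θ} — both open, so U is clopen.
  U = {ζ, η, θ}, X ∖ U = ∅ — both open, so U is clopen.
Only trivial clopens (∅ and X) exist, so (X, τ) is connected.
Compute connected components by grouping points that agree on all clopens:
  component: {ζ, η, θ}


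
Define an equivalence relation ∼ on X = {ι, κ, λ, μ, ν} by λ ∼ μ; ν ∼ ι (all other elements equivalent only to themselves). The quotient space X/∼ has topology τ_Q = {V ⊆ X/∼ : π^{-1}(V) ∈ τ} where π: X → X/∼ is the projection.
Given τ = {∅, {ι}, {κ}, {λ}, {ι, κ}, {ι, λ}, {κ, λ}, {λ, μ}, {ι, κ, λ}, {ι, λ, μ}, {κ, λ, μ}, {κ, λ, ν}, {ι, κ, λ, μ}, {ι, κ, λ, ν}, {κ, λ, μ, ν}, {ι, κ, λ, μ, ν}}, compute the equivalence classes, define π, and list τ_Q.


X/∼ = {[ι=ν], [κ], [λ=μ]}; |τ_Q| = 5.

Equivalence classes: [ι=ν], [κ], [λ=μ].
Quotient map π: X → X/∼ sends ι ↦ [ι=ν], κ ↦ [κ], λ ↦ [λ=μ], μ ↦ [λ=μ], ν ↦ [ι=ν].
For each subset V ⊆ X/∼, compute π^{-1}(V) ⊆ X and check whether π^{-1}(V) ∈ τ. V is open in τ_Q iff π^{-1}(V) ∈ τ.
  V = {}: π^{-1}(V) = ∅ ∈ τ ✓.
  V = {[ι=ν]}: π^{-1}(V) = {ι, ν} ∉ τ ✗.
  V = {[κ]}: π^{-1}(V) = {κ} ∈ τ ✓.
  V = {[ι=ν], [κ]}: π^{-1}(V) = {ι, κ, ν} ∉ τ ✗.
  V = {[λ=μ]}: π^{-1}(V) = {λ, μ} ∈ τ ✓.
  V = {[ι=ν], [λ=μ]}: π^{-1}(V) = {ι, λ, μ, ν} ∉ τ ✗.
  V = {[κ], [λ=μ]}: π^{-1}(V) = {κ, λ, μ} ∈ τ ✓.
  V = {[ι=ν], [κ], [λ=μ]}: π^{-1}(V) = {ι, κ, λ, μ, ν} ∈ τ ✓.
Open sets in the quotient: τ_Q = {{}, {[κ]}, {[λ=μ]}, {[κ], [λ=μ]}, {[ι=ν], [κ], [λ=μ]}} (5 elements).


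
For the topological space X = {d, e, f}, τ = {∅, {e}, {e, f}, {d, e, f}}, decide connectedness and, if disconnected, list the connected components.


(X, τ) is connected.

Find clopen sets (U ∈ τ with X ∖ U ∈ τ):
  U = ∅, X ∖ U = {d, e, f} — both open, so U is clopen.
  U = {d, e, f}, X ∖ U = ∅ — both open, so U is clopen.
Only trivial clopens (∅ and X) exist, so (X, τ) is connected.
Compute connected components by grouping points that agree on all clopens:
  component: {d, e, f}


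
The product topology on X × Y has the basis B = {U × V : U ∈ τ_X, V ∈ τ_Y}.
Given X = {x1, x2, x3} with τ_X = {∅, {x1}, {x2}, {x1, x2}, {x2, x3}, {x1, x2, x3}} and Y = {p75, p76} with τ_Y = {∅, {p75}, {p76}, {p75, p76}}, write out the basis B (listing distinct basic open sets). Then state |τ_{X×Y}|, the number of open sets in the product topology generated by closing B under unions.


Basis B = {∅ × ∅, {x1} × {p75}, {x1} × {p76}, {x2} × {p75}, {x2} × {p76}, {x1} × {p75, p76}, {x1, x2} × {p75}, {x1, x2} × {p76}, {x2} × {p75, p76}, {x2, x3} × {p75}, {x2, x3} × {p76}, {x1, x2, x3} × {p75}, {x1, x2, x3} × {p76}, {x1, x2} × {p75, p76}, {x2, x3} × {p75, p76}, {x1, x2, x3} × {p75, p76}}; |τ_{X×Y}| = 36.

Enumerate products U × V with U ∈ τ_X, V ∈ τ_Y (deduplicated):
  ∅ × ∅ = {} (∅)
  {x1} × {p75} = {(x1,p75)}
  {x1} × {p76} = {(x1,p76)}
  {x2} × {p75} = {(x2,p75)}
  {x2} × {p76} = {(x2,p76)}
  {x1} × {p75, p76} = {(x1,p75), (x1,p76)}
  {x1, x2} × {p75} = {(x1,p75), (x2,p75)}
  {x1, x2} × {p76} = {(x1,p76), (x2,p76)}
  {x2} × {p75, p76} = {(x2,p75), (x2,p76)}
  {x2, x3} × {p75} = {(x2,p75), (x3,p75)}
  {x2, x3} × {p76} = {(x2,p76), (x3,p76)}
  {x1, x2, x3} × {p75} = {(x1,p75), (x2,p75), (x3,p75)}
  {x1, x2, x3} × {p76} = {(x1,p76), (x2,p76), (x3,p76)}
  {x1, x2} × {p75, p76} = {(x1,p75), (x1,p76), (x2,p75), (x2,p76)}
  {x2, x3} × {p75, p76} = {(x2,p75), (x2,p76), (x3,p75), (x3,p76)}
  {x1, x2, x3} × {p75, p76} = {(x1,p75), (x1,p76), (x2,p75), (x2,p76), (x3,p75), (x3,p76)}
These 16 distinct sets form the basis B.
Close under arbitrary unions to get τ_{X×Y}; counting gives |τ_{X×Y}| = 36.


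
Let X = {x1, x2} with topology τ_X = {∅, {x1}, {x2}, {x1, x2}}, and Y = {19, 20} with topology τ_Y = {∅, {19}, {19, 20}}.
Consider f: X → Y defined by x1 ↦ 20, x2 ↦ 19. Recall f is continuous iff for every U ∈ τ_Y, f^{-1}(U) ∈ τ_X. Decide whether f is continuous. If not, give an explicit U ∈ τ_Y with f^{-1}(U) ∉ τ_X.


f IS continuous.

Compute f^{-1}(U) for each U ∈ τ_Y:
  U = ∅: f^{-1}(U) = ∅ ∈ τ_X ✓.
  U = {19}: f^{-1}(U) = {x2} ∈ τ_X ✓.
  U = {19, 20}: f^{-1}(U) = {x1, x2} ∈ τ_X ✓.
Every preimage lies in τ_X, so f IS continuous.


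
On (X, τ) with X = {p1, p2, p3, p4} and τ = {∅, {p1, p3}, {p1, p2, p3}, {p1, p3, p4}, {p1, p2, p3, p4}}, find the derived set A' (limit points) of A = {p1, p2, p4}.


A' = {p2, p3, p4}

For each x ∈ X, list the open sets U ∈ τ with x ∈ U, then check whether U ∩ (A ∖ {x}) ≠ ∅ for every such U.
  x = p1: open {p1, p3} ∋ x has {p1, p3} ∩ (A ∖ {p1}) = ∅, so x is NOT a limit point.
  x = p2: opens ∋ x are {p1, p2, p3}, {p1, p2, p3, p4}; each meets A ∖ {p2}, so x IS a limit point.
  x = p3: opens ∋ x are {p1, p3}, {p1, p2, p3}, {p1, p3, p4}, {p1, p2, p3, p4}; each meets A ∖ {p3}, so x IS a limit point.
  x = p4: opens ∋ x are {p1, p3, p4}, {p1, p2, p3, p4}; each meets A ∖ {p4}, so x IS a limit point.
Collecting: A' = {p2, p3, p4}.


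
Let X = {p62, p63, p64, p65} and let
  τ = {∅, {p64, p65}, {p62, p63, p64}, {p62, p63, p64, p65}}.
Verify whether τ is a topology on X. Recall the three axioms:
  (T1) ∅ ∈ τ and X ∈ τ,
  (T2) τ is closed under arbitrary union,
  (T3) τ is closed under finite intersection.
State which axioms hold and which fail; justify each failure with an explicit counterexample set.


τ is NOT a topology on X.

Axiom (T1): ∅ ∈ τ? Yes; X ∈ τ? Yes.
Axiom (T2/T3): check pairwise unions and intersections of members of τ.
Counterexample for (T3): {p64, p65} ∩ {p62, p63, p64} = {p64} ∉ τ. Therefore τ is NOT a topology.


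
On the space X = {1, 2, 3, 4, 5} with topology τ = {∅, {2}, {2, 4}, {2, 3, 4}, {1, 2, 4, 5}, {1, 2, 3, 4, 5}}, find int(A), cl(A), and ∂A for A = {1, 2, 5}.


int(A) = {2}, cl(A) = {1, 2, 3, 4, 5}, ∂A = {1, 3, 4, 5}.

Closed sets in (X, τ) are complements of opens:
  closed(X, τ) = {∅, {3}, {1, 5}, {1, 3, 5}, {1, 3, 4, 5}, {1, 2, 3, 4, 5}}.
int(A) = ⋃ {U ∈ τ : U ⊆ A}. Opens contained in A: ∅, {2}.
Taking the union of these: int(A) = {2}.
cl(A) = ⋂ {C closed : A ⊆ C}. Closed sets containing A: {1, 2, 3, 4, 5}.
Intersecting these: cl(A) = {1, 2, 3, 4, 5}.
∂A = cl(A) ∖ int(A) = {1, 2, 3, 4, 5} ∖ {2} = {1, 3, 4, 5}.


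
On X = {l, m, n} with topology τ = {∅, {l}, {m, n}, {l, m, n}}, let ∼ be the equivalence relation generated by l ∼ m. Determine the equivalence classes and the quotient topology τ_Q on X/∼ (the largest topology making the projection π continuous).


X/∼ = {[l=m], [n]}; |τ_Q| = 2.

Equivalence classes: [l=m], [n].
Quotient map π: X → X/∼ sends l ↦ [l=m], m ↦ [l=m], n ↦ [n].
For each subset V ⊆ X/∼, compute π^{-1}(V) ⊆ X and check whether π^{-1}(V) ∈ τ. V is open in τ_Q iff π^{-1}(V) ∈ τ.
  V = {}: π^{-1}(V) = ∅ ∈ τ ✓.
  V = {[l=m]}: π^{-1}(V) = {l, m} ∉ τ ✗.
  V = {[n]}: π^{-1}(V) = {n} ∉ τ ✗.
  V = {[l=m], [n]}: π^{-1}(V) = {l, m, n} ∈ τ ✓.
Open sets in the quotient: τ_Q = {{}, {[l=m], [n]}} (2 elements).


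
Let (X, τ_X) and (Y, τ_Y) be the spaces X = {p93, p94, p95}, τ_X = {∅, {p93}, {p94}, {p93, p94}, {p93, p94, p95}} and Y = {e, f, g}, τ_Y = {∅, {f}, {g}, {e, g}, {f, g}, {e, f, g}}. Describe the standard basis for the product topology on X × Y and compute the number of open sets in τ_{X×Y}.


Basis B = {∅ × ∅, {p93} × {f}, {p93} × {g}, {p94} × {f}, {p94} × {g}, {p93} × {e, g}, {p93} × {f, g}, {p93, p94} × {f}, {p93, p94} × {g}, {p94} × {e, g}, {p94} × {f, g}, {p93} × {e, f, g}, {p93, p94, p95} × {f}, {p93, p94, p95} × {g}, {p94} × {e, f, g}, {p93, p94} × {e, g}, {p93, p94} × {f, g}, {p93, p94} × {e, f, g}, {p93, p94, p95} × {e, g}, {p93, p94, p95} × {f, g}, {p93, p94, p95} × {e, f, g}}; |τ_{X×Y}| = 70.

Enumerate products U × V with U ∈ τ_X, V ∈ τ_Y (deduplicated):
  ∅ × ∅ = {} (∅)
  {p93} × {f} = {(p93,f)}
  {p93} × {g} = {(p93,g)}
  {p94} × {f} = {(p94,f)}
  {p94} × {g} = {(p94,g)}
  {p93} × {e, g} = {(p93,e), (p93,g)}
  {p93} × {f, g} = {(p93,f), (p93,g)}
  {p93, p94} × {f} = {(p93,f), (p94,f)}
  {p93, p94} × {g} = {(p93,g), (p94,g)}
  {p94} × {e, g} = {(p94,e), (p94,g)}
  {p94} × {f, g} = {(p94,f), (p94,g)}
  {p93} × {e, f, g} = {(p93,e), (p93,f), (p93,g)}
  {p93, p94, p95} × {f} = {(p93,f), (p94,f), (p95,f)}
  {p93, p94, p95} × {g} = {(p93,g), (p94,g), (p95,g)}
  {p94} × {e, f, g} = {(p94,e), (p94,f), (p94,g)}
  {p93, p94} × {e, g} = {(p93,e), (p93,g), (p94,e), (p94,g)}
  {p93, p94} × {f, g} = {(p93,f), (p93,g), (p94,f), (p94,g)}
  {p93, p94} × {e, f, g} = {(p93,e), (p93,f), (p93,g), (p94,e), (p94,f), (p94,g)}
  {p93, p94, p95} × {e, g} = {(p93,e), (p93,g), (p94,e), (p94,g), (p95,e), (p95,g)}
  {p93, p94, p95} × {f, g} = {(p93,f), (p93,g), (p94,f), (p94,g), (p95,f), (p95,g)}
  {p93, p94, p95} × {e, f, g} = {(p93,e), (p93,f), (p93,g), (p94,e), (p94,f), (p94,g), (p95,e), (p95,f), (p95,g)}
These 21 distinct sets form the basis B.
Close under arbitrary unions to get τ_{X×Y}; counting gives |τ_{X×Y}| = 70.


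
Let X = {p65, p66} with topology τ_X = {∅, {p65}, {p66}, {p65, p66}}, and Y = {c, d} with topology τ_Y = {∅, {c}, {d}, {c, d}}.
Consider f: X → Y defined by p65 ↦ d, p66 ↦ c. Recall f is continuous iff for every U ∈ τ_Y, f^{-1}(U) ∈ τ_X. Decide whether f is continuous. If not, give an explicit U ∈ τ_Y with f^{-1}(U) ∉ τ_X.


f IS continuous.

Compute f^{-1}(U) for each U ∈ τ_Y:
  U = ∅: f^{-1}(U) = ∅ ∈ τ_X ✓.
  U = {c}: f^{-1}(U) = {p66} ∈ τ_X ✓.
  U = {d}: f^{-1}(U) = {p65} ∈ τ_X ✓.
  U = {c, d}: f^{-1}(U) = {p65, p66} ∈ τ_X ✓.
Every preimage lies in τ_X, so f IS continuous.


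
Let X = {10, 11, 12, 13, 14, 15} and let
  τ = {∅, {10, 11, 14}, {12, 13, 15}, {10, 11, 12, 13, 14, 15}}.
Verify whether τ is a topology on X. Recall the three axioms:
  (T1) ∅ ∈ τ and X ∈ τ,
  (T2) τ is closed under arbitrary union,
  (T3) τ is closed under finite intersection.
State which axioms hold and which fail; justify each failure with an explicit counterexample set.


τ IS a topology on X.

Axiom (T1): ∅ ∈ τ? Yes; X ∈ τ? Yes.
Axiom (T2/T3): check pairwise unions and intersections of members of τ.
All pairwise intersections and unions checked — each lies in τ. Therefore τ satisfies (T1), (T2), (T3): it IS a topology on X.


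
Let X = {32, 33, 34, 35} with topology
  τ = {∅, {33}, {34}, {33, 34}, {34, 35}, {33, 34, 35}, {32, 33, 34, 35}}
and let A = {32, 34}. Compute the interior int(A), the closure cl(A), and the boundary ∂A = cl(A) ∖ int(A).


int(A) = {34}, cl(A) = {32, 34, 35}, ∂A = {32, 35}.

Closed sets in (X, τ) are complements of opens:
  closed(X, τ) = {∅, {32}, {32, 33}, {32, 35}, {32, 33, 35}, {32, 34, 35}, {32, 33, 34, 35}}.
int(A) = ⋃ {U ∈ τ : U ⊆ A}. Opens contained in A: ∅, {34}.
Taking the union of these: int(A) = {34}.
cl(A) = ⋂ {C closed : A ⊆ C}. Closed sets containing A: {32, 34, 35}, {32, 33, 34, 35}.
Intersecting these: cl(A) = {32, 34, 35}.
∂A = cl(A) ∖ int(A) = {32, 34, 35} ∖ {34} = {32, 35}.


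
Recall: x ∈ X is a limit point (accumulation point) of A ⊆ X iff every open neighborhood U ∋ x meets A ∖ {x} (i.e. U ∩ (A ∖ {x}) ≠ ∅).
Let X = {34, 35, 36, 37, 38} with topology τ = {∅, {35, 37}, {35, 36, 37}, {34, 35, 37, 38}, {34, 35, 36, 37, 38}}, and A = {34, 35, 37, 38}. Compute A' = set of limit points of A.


A' = {34, 35, 36, 37, 38}

For each x ∈ X, list the open sets U ∈ τ with x ∈ U, then check whether U ∩ (A ∖ {x}) ≠ ∅ for every such U.
  x = 34: opens ∋ x are {34, 35, 37, 38}, {34, 35, 36, 37, 38}; each meets A ∖ {34}, so x IS a limit point.
  x = 35: opens ∋ x are {35, 37}, {35, 36, 37}, {34, 35, 37, 38}, {34, 35, 36, 37, 38}; each meets A ∖ {35}, so x IS a limit point.
  x = 36: opens ∋ x are {35, 36, 37}, {34, 35, 36, 37, 38}; each meets A ∖ {36}, so x IS a limit point.
  x = 37: opens ∋ x are {35, 37}, {35, 36, 37}, {34, 35, 37, 38}, {34, 35, 36, 37, 38}; each meets A ∖ {37}, so x IS a limit point.
  x = 38: opens ∋ x are {34, 35, 37, 38}, {34, 35, 36, 37, 38}; each meets A ∖ {38}, so x IS a limit point.
Collecting: A' = {34, 35, 36, 37, 38}.


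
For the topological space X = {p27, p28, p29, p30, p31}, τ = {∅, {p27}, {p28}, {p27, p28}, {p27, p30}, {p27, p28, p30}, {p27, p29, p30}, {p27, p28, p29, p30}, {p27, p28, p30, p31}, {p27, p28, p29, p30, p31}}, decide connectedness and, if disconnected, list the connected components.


(X, τ) is connected.

Find clopen sets (U ∈ τ with X ∖ U ∈ τ):
  U = ∅, X ∖ U = {p27, p28, p29, p30, p31} — both open, so U is clopen.
  U = {p27, p28, p29, p30, p31}, X ∖ U = ∅ — both open, so U is clopen.
Only trivial clopens (∅ and X) exist, so (X, τ) is connected.
Compute connected components by grouping points that agree on all clopens:
  component: {p27, p28, p29, p30, p31}


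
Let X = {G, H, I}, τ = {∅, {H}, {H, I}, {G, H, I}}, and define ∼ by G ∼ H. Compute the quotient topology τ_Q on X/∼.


X/∼ = {[G=H], [I]}; |τ_Q| = 2.

Equivalence classes: [G=H], [I].
Quotient map π: X → X/∼ sends G ↦ [G=H], H ↦ [G=H], I ↦ [I].
For each subset V ⊆ X/∼, compute π^{-1}(V) ⊆ X and check whether π^{-1}(V) ∈ τ. V is open in τ_Q iff π^{-1}(V) ∈ τ.
  V = {}: π^{-1}(V) = ∅ ∈ τ ✓.
  V = {[G=H]}: π^{-1}(V) = {G, H} ∉ τ ✗.
  V = {[I]}: π^{-1}(V) = {I} ∉ τ ✗.
  V = {[G=H], [I]}: π^{-1}(V) = {G, H, I} ∈ τ ✓.
Open sets in the quotient: τ_Q = {{}, {[G=H], [I]}} (2 elements).


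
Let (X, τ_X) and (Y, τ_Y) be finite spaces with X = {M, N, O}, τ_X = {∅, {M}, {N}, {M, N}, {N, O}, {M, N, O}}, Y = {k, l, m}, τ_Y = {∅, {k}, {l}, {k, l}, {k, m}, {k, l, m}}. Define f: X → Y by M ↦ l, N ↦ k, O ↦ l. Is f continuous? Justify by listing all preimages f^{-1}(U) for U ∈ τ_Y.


f is NOT continuous.

Compute f^{-1}(U) for each U ∈ τ_Y:
  U = ∅: f^{-1}(U) = ∅ ∈ τ_X ✓.
  U = {k}: f^{-1}(U) = {N} ∈ τ_X ✓.
  U = {l}: f^{-1}(U) = {M, O} ∉ τ_X ✗.
  U = {k, l}: f^{-1}(U) = {M, N, O} ∈ τ_X ✓.
  U = {k, m}: f^{-1}(U) = {N} ∈ τ_X ✓.
  U = {k, l, m}: f^{-1}(U) = {M, N, O} ∈ τ_X ✓.
Found U = {l} with f^{-1}(U) = {M, O} not in τ_X. Therefore f is NOT continuous.


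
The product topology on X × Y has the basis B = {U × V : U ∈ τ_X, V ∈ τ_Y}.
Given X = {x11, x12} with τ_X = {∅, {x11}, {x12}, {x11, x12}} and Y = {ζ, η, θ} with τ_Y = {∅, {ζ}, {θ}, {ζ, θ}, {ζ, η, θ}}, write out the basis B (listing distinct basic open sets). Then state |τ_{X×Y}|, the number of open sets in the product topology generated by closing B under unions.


Basis B = {∅ × ∅, {x11} × {ζ}, {x11} × {θ}, {x12} × {ζ}, {x12} × {θ}, {x11} × {ζ, θ}, {x11, x12} × {ζ}, {x11, x12} × {θ}, {x12} × {ζ, θ}, {x11} × {ζ, η, θ}, {x12} × {ζ, η, θ}, {x11, x12} × {ζ, θ}, {x11, x12} × {ζ, η, θ}}; |τ_{X×Y}| = 25.

Enumerate products U × V with U ∈ τ_X, V ∈ τ_Y (deduplicated):
  ∅ × ∅ = {} (∅)
  {x11} × {ζ} = {(x11,ζ)}
  {x11} × {θ} = {(x11,θ)}
  {x12} × {ζ} = {(x12,ζ)}
  {x12} × {θ} = {(x12,θ)}
  {x11} × {ζ, θ} = {(x11,ζ), (x11,θ)}
  {x11, x12} × {ζ} = {(x11,ζ), (x12,ζ)}
  {x11, x12} × {θ} = {(x11,θ), (x12,θ)}
  {x12} × {ζ, θ} = {(x12,ζ), (x12,θ)}
  {x11} × {ζ, η, θ} = {(x11,ζ), (x11,η), (x11,θ)}
  {x12} × {ζ, η, θ} = {(x12,ζ), (x12,η), (x12,θ)}
  {x11, x12} × {ζ, θ} = {(x11,ζ), (x11,θ), (x12,ζ), (x12,θ)}
  {x11, x12} × {ζ, η, θ} = {(x11,ζ), (x11,η), (x11,θ), (x12,ζ), (x12,η), (x12,θ)}
These 13 distinct sets form the basis B.
Close under arbitrary unions to get τ_{X×Y}; counting gives |τ_{X×Y}| = 25.


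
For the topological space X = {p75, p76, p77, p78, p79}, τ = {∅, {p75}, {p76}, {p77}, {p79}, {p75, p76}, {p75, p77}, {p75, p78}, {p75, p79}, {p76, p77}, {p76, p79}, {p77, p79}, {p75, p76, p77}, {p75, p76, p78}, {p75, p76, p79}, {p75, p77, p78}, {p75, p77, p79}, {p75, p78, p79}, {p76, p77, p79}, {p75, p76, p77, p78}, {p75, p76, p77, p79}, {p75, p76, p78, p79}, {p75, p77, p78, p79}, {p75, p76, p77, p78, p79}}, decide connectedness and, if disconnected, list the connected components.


(X, τ) is disconnected; components = [{p76}, {p77}, {p79}, {p75, p78}].

Find clopen sets (U ∈ τ with X ∖ U ∈ τ):
  U = ∅, X ∖ U = {p75, p76, p77, p78, p79} — both open, so U is clopen.
  U = {p76}, X ∖ U = {p75, p77, p78, p79} — both open, so U is clopen.
  U = {p77}, X ∖ U = {p75, p76, p78, p79} — both open, so U is clopen.
  U = {p79}, X ∖ U = {p75, p76, p77, p78} — both open, so U is clopen.
  U = {p75, p78}, X ∖ U = {p76, p77, p79} — both open, so U is clopen.
  U = {p76, p77}, X ∖ U = {p75, p78, p79} — both open, so U is clopen.
  U = {p76, p79}, X ∖ U = {p75, p77, p78} — both open, so U is clopen.
  U = {p77, p79}, X ∖ U = {p75, p76, p78} — both open, so U is clopen.
  U = {p75, p76, p78}, X ∖ U = {p77, p79} — both open, so U is clopen.
  U = {p75, p77, p78}, X ∖ U = {p76, p79} — both open, so U is clopen.
  U = {p75, p78, p79}, X ∖ U = {p76, p77} — both open, so U is clopen.
  U = {p76, p77, p79}, X ∖ U = {p75, p78} — both open, so U is clopen.
  U = {p75, p76, p77, p78}, X ∖ U = {p79} — both open, so U is clopen.
  U = {p75, p76, p78, p79}, X ∖ U = {p77} — both open, so U is clopen.
  U = {p75, p77, p78, p79}, X ∖ U = {p76} — both open, so U is clopen.
  U = {p75, p76, p77, p78, p79}, X ∖ U = ∅ — both open, so U is clopen.
Nontrivial clopen(s) exist: e.g. {p75, p76, p77, p78}. So (X, τ) is disconnected.
Compute connected components by grouping points that agree on all clopens:
  component: {p76}
  component: {p77}
  component: {p79}
  component: {p75, p78}


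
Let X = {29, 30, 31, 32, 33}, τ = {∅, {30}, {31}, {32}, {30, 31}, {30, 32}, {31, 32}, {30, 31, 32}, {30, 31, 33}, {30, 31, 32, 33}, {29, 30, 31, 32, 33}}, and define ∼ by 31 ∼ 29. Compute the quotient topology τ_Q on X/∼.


X/∼ = {[29=31], [30], [32], [33]}; |τ_Q| = 5.

Equivalence classes: [29=31], [30], [32], [33].
Quotient map π: X → X/∼ sends 29 ↦ [29=31], 30 ↦ [30], 31 ↦ [29=31], 32 ↦ [32], 33 ↦ [33].
For each subset V ⊆ X/∼, compute π^{-1}(V) ⊆ X and check whether π^{-1}(V) ∈ τ. V is open in τ_Q iff π^{-1}(V) ∈ τ.
  V = {}: π^{-1}(V) = ∅ ∈ τ ✓.
  V = {[29=31]}: π^{-1}(V) = {29, 31} ∉ τ ✗.
  V = {[30]}: π^{-1}(V) = {30} ∈ τ ✓.
  V = {[29=31], [30]}: π^{-1}(V) = {29, 30, 31} ∉ τ ✗.
  V = {[32]}: π^{-1}(V) = {32} ∈ τ ✓.
  V = {[29=31], [32]}: π^{-1}(V) = {29, 31, 32} ∉ τ ✗.
  V = {[30], [32]}: π^{-1}(V) = {30, 32} ∈ τ ✓.
  V = {[29=31], [30], [32]}: π^{-1}(V) = {29, 30, 31, 32} ∉ τ ✗.
  V = {[33]}: π^{-1}(V) = {33} ∉ τ ✗.
  V = {[29=31], [33]}: π^{-1}(V) = {29, 31, 33} ∉ τ ✗.
  V = {[30], [33]}: π^{-1}(V) = {30, 33} ∉ τ ✗.
  V = {[29=31], [30], [33]}: π^{-1}(V) = {29, 30, 31, 33} ∉ τ ✗.
  V = {[32], [33]}: π^{-1}(V) = {32, 33} ∉ τ ✗.
  V = {[29=31], [32], [33]}: π^{-1}(V) = {29, 31, 32, 33} ∉ τ ✗.
  V = {[30], [32], [33]}: π^{-1}(V) = {30, 32, 33} ∉ τ ✗.
  V = {[29=31], [30], [32], [33]}: π^{-1}(V) = {29, 30, 31, 32, 33} ∈ τ ✓.
Open sets in the quotient: τ_Q = {{}, {[30]}, {[32]}, {[30], [32]}, {[29=31], [30], [32], [33]}} (5 elements).


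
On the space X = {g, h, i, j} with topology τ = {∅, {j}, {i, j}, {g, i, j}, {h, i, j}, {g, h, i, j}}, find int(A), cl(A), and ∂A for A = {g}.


int(A) = ∅, cl(A) = {g}, ∂A = {g}.

Closed sets in (X, τ) are complements of opens:
  closed(X, τ) = {∅, {g}, {h}, {g, h}, {g, h, i}, {g, h, i, j}}.
int(A) = ⋃ {U ∈ τ : U ⊆ A}. Opens contained in A: ∅.
Taking the union of these: int(A) = ∅.
cl(A) = ⋂ {C closed : A ⊆ C}. Closed sets containing A: {g}, {g, h}, {g, h, i}, {g, h, i, j}.
Intersecting these: cl(A) = {g}.
∂A = cl(A) ∖ int(A) = {g} ∖ ∅ = {g}.


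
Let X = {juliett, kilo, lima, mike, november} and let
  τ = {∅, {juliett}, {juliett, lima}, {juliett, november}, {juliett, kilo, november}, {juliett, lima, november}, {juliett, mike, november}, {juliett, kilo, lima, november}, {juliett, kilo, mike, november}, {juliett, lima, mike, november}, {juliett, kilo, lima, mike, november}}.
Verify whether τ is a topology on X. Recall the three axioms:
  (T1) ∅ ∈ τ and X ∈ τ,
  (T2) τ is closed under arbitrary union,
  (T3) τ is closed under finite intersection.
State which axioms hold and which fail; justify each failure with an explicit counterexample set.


τ IS a topology on X.

Axiom (T1): ∅ ∈ τ? Yes; X ∈ τ? Yes.
Axiom (T2/T3): check pairwise unions and intersections of members of τ.
All pairwise intersections and unions checked — each lies in τ. Therefore τ satisfies (T1), (T2), (T3): it IS a topology on X.


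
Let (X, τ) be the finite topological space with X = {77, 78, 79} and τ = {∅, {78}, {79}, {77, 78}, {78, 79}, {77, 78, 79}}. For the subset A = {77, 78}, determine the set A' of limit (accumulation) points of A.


A' = {77}

For each x ∈ X, list the open sets U ∈ τ with x ∈ U, then check whether U ∩ (A ∖ {x}) ≠ ∅ for every such U.
  x = 77: opens ∋ x are {77, 78}, {77, 78, 79}; each meets A ∖ {77}, so x IS a limit point.
  x = 78: open {78} ∋ x has {78} ∩ (A ∖ {78}) = ∅, so x is NOT a limit point.
  x = 79: open {79} ∋ x has {79} ∩ (A ∖ {79}) = ∅, so x is NOT a limit point.
Collecting: A' = {77}.


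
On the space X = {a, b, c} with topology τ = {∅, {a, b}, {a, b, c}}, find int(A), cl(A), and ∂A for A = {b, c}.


int(A) = ∅, cl(A) = {a, b, c}, ∂A = {a, b, c}.

Closed sets in (X, τ) are complements of opens:
  closed(X, τ) = {∅, {c}, {a, b, c}}.
int(A) = ⋃ {U ∈ τ : U ⊆ A}. Opens contained in A: ∅.
Taking the union of these: int(A) = ∅.
cl(A) = ⋂ {C closed : A ⊆ C}. Closed sets containing A: {a, b, c}.
Intersecting these: cl(A) = {a, b, c}.
∂A = cl(A) ∖ int(A) = {a, b, c} ∖ ∅ = {a, b, c}.


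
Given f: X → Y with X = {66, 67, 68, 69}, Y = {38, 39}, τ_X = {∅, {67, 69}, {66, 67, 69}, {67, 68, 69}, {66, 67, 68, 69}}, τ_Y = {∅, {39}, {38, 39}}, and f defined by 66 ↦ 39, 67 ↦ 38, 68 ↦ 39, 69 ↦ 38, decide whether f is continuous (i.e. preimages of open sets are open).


f is NOT continuous.

Compute f^{-1}(U) for each U ∈ τ_Y:
  U = ∅: f^{-1}(U) = ∅ ∈ τ_X ✓.
  U = {39}: f^{-1}(U) = {66, 68} ∉ τ_X ✗.
  U = {38, 39}: f^{-1}(U) = {66, 67, 68, 69} ∈ τ_X ✓.
Found U = {39} with f^{-1}(U) = {66, 68} not in τ_X. Therefore f is NOT continuous.


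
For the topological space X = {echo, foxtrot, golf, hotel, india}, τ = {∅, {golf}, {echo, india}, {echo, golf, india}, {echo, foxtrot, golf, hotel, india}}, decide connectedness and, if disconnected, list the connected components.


(X, τ) is connected.

Find clopen sets (U ∈ τ with X ∖ U ∈ τ):
  U = ∅, X ∖ U = {echo, foxtrot, golf, hotel, india} — both open, so U is clopen.
  U = {echo, foxtrot, golf, hotel, india}, X ∖ U = ∅ — both open, so U is clopen.
Only trivial clopens (∅ and X) exist, so (X, τ) is connected.
Compute connected components by grouping points that agree on all clopens:
  component: {echo, foxtrot, golf, hotel, india}


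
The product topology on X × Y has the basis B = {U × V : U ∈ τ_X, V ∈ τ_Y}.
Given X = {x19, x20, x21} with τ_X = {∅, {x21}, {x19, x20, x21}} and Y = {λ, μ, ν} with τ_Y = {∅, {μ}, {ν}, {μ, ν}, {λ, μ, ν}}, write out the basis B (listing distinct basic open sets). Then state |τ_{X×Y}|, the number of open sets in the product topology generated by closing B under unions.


Basis B = {∅ × ∅, {x21} × {μ}, {x21} × {ν}, {x21} × {μ, ν}, {x19, x20, x21} × {μ}, {x19, x20, x21} × {ν}, {x21} × {λ, μ, ν}, {x19, x20, x21} × {μ, ν}, {x19, x20, x21} × {λ, μ, ν}}; |τ_{X×Y}| = 14.

Enumerate products U × V with U ∈ τ_X, V ∈ τ_Y (deduplicated):
  ∅ × ∅ = {} (∅)
  {x21} × {μ} = {(x21,μ)}
  {x21} × {ν} = {(x21,ν)}
  {x21} × {μ, ν} = {(x21,μ), (x21,ν)}
  {x19, x20, x21} × {μ} = {(x19,μ), (x20,μ), (x21,μ)}
  {x19, x20, x21} × {ν} = {(x19,ν), (x20,ν), (x21,ν)}
  {x21} × {λ, μ, ν} = {(x21,λ), (x21,μ), (x21,ν)}
  {x19, x20, x21} × {μ, ν} = {(x19,μ), (x19,ν), (x20,μ), (x20,ν), (x21,μ), (x21,ν)}
  {x19, x20, x21} × {λ, μ, ν} = {(x19,λ), (x19,μ), (x19,ν), (x20,λ), (x20,μ), (x20,ν), (x21,λ), (x21,μ), (x21,ν)}
These 9 distinct sets form the basis B.
Close under arbitrary unions to get τ_{X×Y}; counting gives |τ_{X×Y}| = 14.


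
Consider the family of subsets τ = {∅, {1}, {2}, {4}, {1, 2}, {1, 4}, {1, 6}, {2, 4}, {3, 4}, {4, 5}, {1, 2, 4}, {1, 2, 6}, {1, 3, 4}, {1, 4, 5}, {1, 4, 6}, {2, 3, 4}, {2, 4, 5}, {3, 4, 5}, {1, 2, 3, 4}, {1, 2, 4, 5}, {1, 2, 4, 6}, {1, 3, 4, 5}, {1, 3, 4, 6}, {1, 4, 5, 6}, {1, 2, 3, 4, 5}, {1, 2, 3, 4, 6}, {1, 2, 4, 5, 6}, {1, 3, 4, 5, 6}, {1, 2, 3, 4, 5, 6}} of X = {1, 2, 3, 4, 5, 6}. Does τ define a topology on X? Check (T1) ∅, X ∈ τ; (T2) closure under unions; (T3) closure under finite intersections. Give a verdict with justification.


τ is NOT a topology on X.

Axiom (T1): ∅ ∈ τ? Yes; X ∈ τ? Yes.
Axiom (T2/T3): check pairwise unions and intersections of members of τ.
Counterexample for (T2): {2} ∪ {3, 4, 5} = {2, 3, 4, 5} ∉ τ. Therefore τ is NOT a topology.


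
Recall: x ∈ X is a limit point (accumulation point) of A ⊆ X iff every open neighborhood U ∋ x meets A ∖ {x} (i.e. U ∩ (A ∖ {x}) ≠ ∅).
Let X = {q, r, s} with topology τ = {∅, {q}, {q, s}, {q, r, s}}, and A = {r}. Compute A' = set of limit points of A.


A' = ∅

For each x ∈ X, list the open sets U ∈ τ with x ∈ U, then check whether U ∩ (A ∖ {x}) ≠ ∅ for every such U.
  x = q: open {q} ∋ x has {q} ∩ (A ∖ {q}) = ∅, so x is NOT a limit point.
  x = r: open {q, r, s} ∋ x has {q, r, s} ∩ (A ∖ {r}) = ∅, so x is NOT a limit point.
  x = s: open {q, s} ∋ x has {q, s} ∩ (A ∖ {s}) = ∅, so x is NOT a limit point.
Collecting: A' = ∅.


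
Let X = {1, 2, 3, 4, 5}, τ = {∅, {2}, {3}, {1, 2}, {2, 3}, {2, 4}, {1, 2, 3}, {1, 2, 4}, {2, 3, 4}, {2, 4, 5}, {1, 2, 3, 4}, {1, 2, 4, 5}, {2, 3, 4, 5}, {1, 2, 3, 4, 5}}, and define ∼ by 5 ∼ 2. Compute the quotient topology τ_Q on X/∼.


X/∼ = {[1], [2=5], [3], [4]}; |τ_Q| = 6.

Equivalence classes: [1], [2=5], [3], [4].
Quotient map π: X → X/∼ sends 1 ↦ [1], 2 ↦ [2=5], 3 ↦ [3], 4 ↦ [4], 5 ↦ [2=5].
For each subset V ⊆ X/∼, compute π^{-1}(V) ⊆ X and check whether π^{-1}(V) ∈ τ. V is open in τ_Q iff π^{-1}(V) ∈ τ.
  V = {}: π^{-1}(V) = ∅ ∈ τ ✓.
  V = {[1]}: π^{-1}(V) = {1} ∉ τ ✗.
  V = {[2=5]}: π^{-1}(V) = {2, 5} ∉ τ ✗.
  V = {[1], [2=5]}: π^{-1}(V) = {1, 2, 5} ∉ τ ✗.
  V = {[3]}: π^{-1}(V) = {3} ∈ τ ✓.
  V = {[1], [3]}: π^{-1}(V) = {1, 3} ∉ τ ✗.
  V = {[2=5], [3]}: π^{-1}(V) = {2, 3, 5} ∉ τ ✗.
  V = {[1], [2=5], [3]}: π^{-1}(V) = {1, 2, 3, 5} ∉ τ ✗.
  V = {[4]}: π^{-1}(V) = {4} ∉ τ ✗.
  V = {[1], [4]}: π^{-1}(V) = {1, 4} ∉ τ ✗.
  V = {[2=5], [4]}: π^{-1}(V) = {2, 4, 5} ∈ τ ✓.
  V = {[1], [2=5], [4]}: π^{-1}(V) = {1, 2, 4, 5} ∈ τ ✓.
  V = {[3], [4]}: π^{-1}(V) = {3, 4} ∉ τ ✗.
  V = {[1], [3], [4]}: π^{-1}(V) = {1, 3, 4} ∉ τ ✗.
  V = {[2=5], [3], [4]}: π^{-1}(V) = {2, 3, 4, 5} ∈ τ ✓.
  V = {[1], [2=5], [3], [4]}: π^{-1}(V) = {1, 2, 3, 4, 5} ∈ τ ✓.
Open sets in the quotient: τ_Q = {{}, {[3]}, {[2=5], [4]}, {[1], [2=5], [4]}, {[2=5], [3], [4]}, {[1], [2=5], [3], [4]}} (6 elements).


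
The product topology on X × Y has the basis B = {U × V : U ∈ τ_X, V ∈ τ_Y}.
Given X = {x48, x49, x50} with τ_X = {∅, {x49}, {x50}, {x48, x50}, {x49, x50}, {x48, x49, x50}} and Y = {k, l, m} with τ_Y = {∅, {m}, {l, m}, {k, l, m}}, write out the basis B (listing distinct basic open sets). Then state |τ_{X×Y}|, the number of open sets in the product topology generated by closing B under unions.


Basis B = {∅ × ∅, {x49} × {m}, {x50} × {m}, {x48, x50} × {m}, {x49} × {l, m}, {x49, x50} × {m}, {x50} × {l, m}, {x48, x49, x50} × {m}, {x49} × {k, l, m}, {x50} × {k, l, m}, {x48, x50} × {l, m}, {x49, x50} × {l, m}, {x48, x50} × {k, l, m}, {x48, x49, x50} × {l, m}, {x49, x50} × {k, l, m}, {x48, x49, x50} × {k, l, m}}; |τ_{X×Y}| = 40.

Enumerate products U × V with U ∈ τ_X, V ∈ τ_Y (deduplicated):
  ∅ × ∅ = {} (∅)
  {x49} × {m} = {(x49,m)}
  {x50} × {m} = {(x50,m)}
  {x48, x50} × {m} = {(x48,m), (x50,m)}
  {x49} × {l, m} = {(x49,l), (x49,m)}
  {x49, x50} × {m} = {(x49,m), (x50,m)}
  {x50} × {l, m} = {(x50,l), (x50,m)}
  {x48, x49, x50} × {m} = {(x48,m), (x49,m), (x50,m)}
  {x49} × {k, l, m} = {(x49,k), (x49,l), (x49,m)}
  {x50} × {k, l, m} = {(x50,k), (x50,l), (x50,m)}
  {x48, x50} × {l, m} = {(x48,l), (x48,m), (x50,l), (x50,m)}
  {x49, x50} × {l, m} = {(x49,l), (x49,m), (x50,l), (x50,m)}
  {x48, x50} × {k, l, m} = {(x48,k), (x48,l), (x48,m), (x50,k), (x50,l), (x50,m)}
  {x48, x49, x50} × {l, m} = {(x48,l), (x48,m), (x49,l), (x49,m), (x50,l), (x50,m)}
  {x49, x50} × {k, l, m} = {(x49,k), (x49,l), (x49,m), (x50,k), (x50,l), (x50,m)}
  {x48, x49, x50} × {k, l, m} = {(x48,k), (x48,l), (x48,m), (x49,k), (x49,l), (x49,m), (x50,k), (x50,l), (x50,m)}
These 16 distinct sets form the basis B.
Close under arbitrary unions to get τ_{X×Y}; counting gives |τ_{X×Y}| = 40.


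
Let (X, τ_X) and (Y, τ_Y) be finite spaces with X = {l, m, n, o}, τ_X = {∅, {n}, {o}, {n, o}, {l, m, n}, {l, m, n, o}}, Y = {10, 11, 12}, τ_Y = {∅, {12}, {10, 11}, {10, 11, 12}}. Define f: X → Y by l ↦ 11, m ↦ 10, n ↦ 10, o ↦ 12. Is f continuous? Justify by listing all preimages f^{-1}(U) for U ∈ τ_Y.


f IS continuous.

Compute f^{-1}(U) for each U ∈ τ_Y:
  U = ∅: f^{-1}(U) = ∅ ∈ τ_X ✓.
  U = {12}: f^{-1}(U) = {o} ∈ τ_X ✓.
  U = {10, 11}: f^{-1}(U) = {l, m, n} ∈ τ_X ✓.
  U = {10, 11, 12}: f^{-1}(U) = {l, m, n, o} ∈ τ_X ✓.
Every preimage lies in τ_X, so f IS continuous.


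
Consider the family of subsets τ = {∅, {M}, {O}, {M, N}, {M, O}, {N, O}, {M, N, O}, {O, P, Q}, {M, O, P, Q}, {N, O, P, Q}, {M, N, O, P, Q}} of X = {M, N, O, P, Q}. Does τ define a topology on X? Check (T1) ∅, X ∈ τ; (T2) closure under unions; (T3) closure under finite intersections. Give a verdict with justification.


τ is NOT a topology on X.

Axiom (T1): ∅ ∈ τ? Yes; X ∈ τ? Yes.
Axiom (T2/T3): check pairwise unions and intersections of members of τ.
Counterexample for (T3): {M, N} ∩ {N, O} = {N} ∉ τ. Therefore τ is NOT a topology.


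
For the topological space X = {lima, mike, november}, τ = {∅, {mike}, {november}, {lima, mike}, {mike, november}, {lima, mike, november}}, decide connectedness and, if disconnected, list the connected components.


(X, τ) is disconnected; components = [{november}, {lima, mike}].

Find clopen sets (U ∈ τ with X ∖ U ∈ τ):
  U = ∅, X ∖ U = {lima, mike, november} — both open, so U is clopen.
  U = {november}, X ∖ U = {lima, mike} — both open, so U is clopen.
  U = {lima, mike}, X ∖ U = {november} — both open, so U is clopen.
  U = {lima, mike, november}, X ∖ U = ∅ — both open, so U is clopen.
Nontrivial clopen(s) exist: e.g. {lima, mike}. So (X, τ) is disconnected.
Compute connected components by grouping points that agree on all clopens:
  component: {november}
  component: {lima, mike}


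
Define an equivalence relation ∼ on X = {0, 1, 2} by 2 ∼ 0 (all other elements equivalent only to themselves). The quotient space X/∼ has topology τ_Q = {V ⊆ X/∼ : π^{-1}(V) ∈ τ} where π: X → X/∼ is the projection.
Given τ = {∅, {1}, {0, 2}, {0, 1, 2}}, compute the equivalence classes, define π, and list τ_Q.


X/∼ = {[0=2], [1]}; |τ_Q| = 4.

Equivalence classes: [0=2], [1].
Quotient map π: X → X/∼ sends 0 ↦ [0=2], 1 ↦ [1], 2 ↦ [0=2].
For each subset V ⊆ X/∼, compute π^{-1}(V) ⊆ X and check whether π^{-1}(V) ∈ τ. V is open in τ_Q iff π^{-1}(V) ∈ τ.
  V = {}: π^{-1}(V) = ∅ ∈ τ ✓.
  V = {[0=2]}: π^{-1}(V) = {0, 2} ∈ τ ✓.
  V = {[1]}: π^{-1}(V) = {1} ∈ τ ✓.
  V = {[0=2], [1]}: π^{-1}(V) = {0, 1, 2} ∈ τ ✓.
Open sets in the quotient: τ_Q = {{}, {[0=2]}, {[1]}, {[0=2], [1]}} (4 elements).
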